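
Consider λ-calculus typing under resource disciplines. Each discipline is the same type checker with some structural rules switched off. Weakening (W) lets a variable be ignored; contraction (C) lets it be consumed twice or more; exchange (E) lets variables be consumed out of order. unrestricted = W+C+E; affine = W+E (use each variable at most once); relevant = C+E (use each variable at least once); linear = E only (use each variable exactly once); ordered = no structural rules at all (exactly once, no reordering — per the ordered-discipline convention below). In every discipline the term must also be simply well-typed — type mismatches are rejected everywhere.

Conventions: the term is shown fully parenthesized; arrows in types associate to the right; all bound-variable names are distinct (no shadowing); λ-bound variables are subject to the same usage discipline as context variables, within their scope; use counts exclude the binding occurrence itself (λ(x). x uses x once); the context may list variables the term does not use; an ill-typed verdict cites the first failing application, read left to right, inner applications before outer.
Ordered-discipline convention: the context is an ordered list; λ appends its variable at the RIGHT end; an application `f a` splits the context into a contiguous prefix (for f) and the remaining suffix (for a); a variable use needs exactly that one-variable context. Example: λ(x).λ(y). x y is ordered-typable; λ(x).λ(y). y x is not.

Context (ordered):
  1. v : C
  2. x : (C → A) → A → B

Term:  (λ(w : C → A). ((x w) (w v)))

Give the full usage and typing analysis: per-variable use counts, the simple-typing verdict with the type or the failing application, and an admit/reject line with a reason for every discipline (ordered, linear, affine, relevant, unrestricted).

use counts: v: 1×, x: 1×, w (λ-bound): 2×
use order (left to right): x, w, w, v
typing: the term checks, with type (C → A) → B
ordered: ✗, uses contraction: w ×2
linear: ✗, uses contraction: w ×2
affine: ✗, uses contraction: w ×2
relevant: ✓, none of v, x, w goes unused
unrestricted: ✓, typability at (C → A) → B is all that's needed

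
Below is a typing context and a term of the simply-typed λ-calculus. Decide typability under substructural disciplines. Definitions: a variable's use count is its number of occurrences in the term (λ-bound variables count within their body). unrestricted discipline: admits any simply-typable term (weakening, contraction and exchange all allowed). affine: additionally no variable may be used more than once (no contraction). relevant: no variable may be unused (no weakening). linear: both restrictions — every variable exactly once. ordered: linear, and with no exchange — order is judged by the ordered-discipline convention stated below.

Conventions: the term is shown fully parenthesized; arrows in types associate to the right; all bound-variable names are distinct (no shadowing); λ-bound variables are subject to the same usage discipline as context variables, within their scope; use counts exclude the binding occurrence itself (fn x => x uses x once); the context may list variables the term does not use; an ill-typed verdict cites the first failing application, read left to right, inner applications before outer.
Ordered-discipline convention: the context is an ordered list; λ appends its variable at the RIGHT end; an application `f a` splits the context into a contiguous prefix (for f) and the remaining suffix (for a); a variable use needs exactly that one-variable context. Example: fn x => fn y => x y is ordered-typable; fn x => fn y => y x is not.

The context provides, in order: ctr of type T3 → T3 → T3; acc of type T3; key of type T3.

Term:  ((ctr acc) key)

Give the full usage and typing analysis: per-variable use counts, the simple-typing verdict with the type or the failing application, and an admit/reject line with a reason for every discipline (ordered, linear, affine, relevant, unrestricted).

variable uses: ctr ×1; acc ×1; key ×1
order of uses: ctr, acc, key
typing: well-typed — term : T3
ordered: ✓, single-use (ctr, acc, key), ordered derivation ok
linear: ✓, ctr, acc, key: one use apiece
affine: ✓, ctr, acc, key: no repeats, contraction unneeded
relevant: ✓, none of ctr, acc, key goes unused
unrestricted: ✓, type-checks (T3) and nothing is barred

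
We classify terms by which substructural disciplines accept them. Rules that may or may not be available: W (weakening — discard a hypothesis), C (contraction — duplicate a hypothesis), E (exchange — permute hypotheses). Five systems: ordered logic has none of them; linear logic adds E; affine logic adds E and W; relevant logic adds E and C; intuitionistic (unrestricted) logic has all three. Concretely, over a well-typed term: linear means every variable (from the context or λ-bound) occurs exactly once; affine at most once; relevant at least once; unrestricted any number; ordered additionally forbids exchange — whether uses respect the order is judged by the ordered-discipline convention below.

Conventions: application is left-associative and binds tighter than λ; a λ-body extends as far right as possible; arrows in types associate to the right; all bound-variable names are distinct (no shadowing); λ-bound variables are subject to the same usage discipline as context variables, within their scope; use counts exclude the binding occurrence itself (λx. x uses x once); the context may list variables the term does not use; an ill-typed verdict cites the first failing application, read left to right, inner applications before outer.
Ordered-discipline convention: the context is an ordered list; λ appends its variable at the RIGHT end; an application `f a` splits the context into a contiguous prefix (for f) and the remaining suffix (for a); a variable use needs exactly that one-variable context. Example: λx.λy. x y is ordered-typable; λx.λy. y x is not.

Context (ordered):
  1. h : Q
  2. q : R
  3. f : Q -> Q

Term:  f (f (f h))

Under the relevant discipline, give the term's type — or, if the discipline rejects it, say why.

not well-typed under relevant — unused: q — weakening required
variable uses: h: 1, q: 0, f: 3
order of uses: f, f, f, h
typing: the term checks, with type Q
summary: ordered ✗, linear ✗, affine ✗, relevant ✗, unrestricted ✓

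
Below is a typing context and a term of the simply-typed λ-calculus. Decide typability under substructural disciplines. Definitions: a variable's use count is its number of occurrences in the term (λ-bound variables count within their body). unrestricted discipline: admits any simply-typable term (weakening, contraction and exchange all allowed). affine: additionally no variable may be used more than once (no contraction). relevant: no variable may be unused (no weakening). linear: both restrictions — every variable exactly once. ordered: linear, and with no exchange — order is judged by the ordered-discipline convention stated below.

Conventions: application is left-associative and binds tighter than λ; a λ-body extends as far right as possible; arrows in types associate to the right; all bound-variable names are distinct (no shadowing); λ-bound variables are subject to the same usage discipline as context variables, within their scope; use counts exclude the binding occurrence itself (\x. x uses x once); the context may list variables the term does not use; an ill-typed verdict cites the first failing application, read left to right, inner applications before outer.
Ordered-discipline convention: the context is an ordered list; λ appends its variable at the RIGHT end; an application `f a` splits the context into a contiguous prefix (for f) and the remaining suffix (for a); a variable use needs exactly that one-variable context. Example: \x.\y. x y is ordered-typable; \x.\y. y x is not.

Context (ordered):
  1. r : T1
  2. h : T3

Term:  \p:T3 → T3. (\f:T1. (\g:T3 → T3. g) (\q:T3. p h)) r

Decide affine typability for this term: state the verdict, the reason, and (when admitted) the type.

yes — none of r, h, p, f, g, q used more than once; term : (T3 → T3) → T3 → T3
usage: r=1, h=1, p (bound)=1, f (bound)=0, g (bound)=1, q (bound)=0
order of uses: g, p, h, r
typing: ✓ — (T3 → T3) → T3 → T3
summary: ordered ✗ | linear ✗ | affine ✓ | relevant ✗ | unrestricted ✓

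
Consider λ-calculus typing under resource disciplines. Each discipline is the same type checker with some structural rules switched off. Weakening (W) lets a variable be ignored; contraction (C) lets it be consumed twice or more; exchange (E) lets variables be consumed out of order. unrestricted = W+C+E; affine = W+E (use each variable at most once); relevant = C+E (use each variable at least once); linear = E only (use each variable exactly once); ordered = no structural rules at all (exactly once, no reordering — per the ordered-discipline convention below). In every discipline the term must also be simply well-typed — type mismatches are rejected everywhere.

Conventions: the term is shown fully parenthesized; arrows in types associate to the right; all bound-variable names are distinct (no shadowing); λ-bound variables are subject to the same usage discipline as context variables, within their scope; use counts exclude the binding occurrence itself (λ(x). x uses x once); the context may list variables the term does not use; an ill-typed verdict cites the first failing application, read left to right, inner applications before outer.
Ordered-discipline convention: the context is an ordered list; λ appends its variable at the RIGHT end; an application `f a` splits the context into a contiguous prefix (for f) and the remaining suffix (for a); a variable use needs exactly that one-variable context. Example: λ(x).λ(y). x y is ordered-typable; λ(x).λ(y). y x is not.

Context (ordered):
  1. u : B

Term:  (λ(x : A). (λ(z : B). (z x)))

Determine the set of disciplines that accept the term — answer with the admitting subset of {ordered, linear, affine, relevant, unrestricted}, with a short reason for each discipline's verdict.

admitting disciplines: none
counts: u ×0; x [bound] ×1; z [bound] ×1
left-to-right use order: z, x
typing: ill-typed: applying a non-function (B)
ordered ✗ (the type mismatch rejects it)
linear ✗ (not simply typable)
affine ✗ (fails simple typing)
relevant ✗ (a type mismatch blocks all five)
unrestricted ✗ (the type mismatch rejects it)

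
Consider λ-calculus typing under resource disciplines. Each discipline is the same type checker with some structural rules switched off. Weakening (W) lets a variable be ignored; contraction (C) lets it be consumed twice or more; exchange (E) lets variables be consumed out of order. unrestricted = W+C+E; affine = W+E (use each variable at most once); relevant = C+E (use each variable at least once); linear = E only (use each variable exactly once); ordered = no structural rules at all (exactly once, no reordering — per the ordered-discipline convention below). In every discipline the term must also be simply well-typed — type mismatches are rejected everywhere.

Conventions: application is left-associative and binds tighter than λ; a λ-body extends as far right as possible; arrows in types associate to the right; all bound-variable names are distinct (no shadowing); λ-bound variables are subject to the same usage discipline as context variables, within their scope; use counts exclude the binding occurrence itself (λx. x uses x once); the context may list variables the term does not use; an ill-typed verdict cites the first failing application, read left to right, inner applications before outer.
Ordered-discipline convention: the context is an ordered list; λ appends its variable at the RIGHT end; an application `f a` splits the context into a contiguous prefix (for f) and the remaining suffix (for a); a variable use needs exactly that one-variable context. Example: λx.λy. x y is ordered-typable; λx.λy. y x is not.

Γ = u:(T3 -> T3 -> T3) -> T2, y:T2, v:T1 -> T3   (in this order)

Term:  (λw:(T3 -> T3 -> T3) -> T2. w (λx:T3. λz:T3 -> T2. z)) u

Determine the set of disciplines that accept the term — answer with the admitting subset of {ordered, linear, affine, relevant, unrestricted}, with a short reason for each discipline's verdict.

admitted in: none
usage: u: 1×, y: 0×, v: 0×, w (bound): 1×, x (bound): 0×, z (bound): 1×
order of uses: w, z, u
typing: ill-typed: argument of type T3 -> (T3 -> T2) -> T3 -> T2 where T3 -> T3 -> T3 is required
ordered ✗ (fails simple typing)
linear ✗ (a type mismatch blocks all five)
affine ✗ (the type mismatch rejects it)
relevant ✗ (not simply typable)
unrestricted ✗ (fails simple typing)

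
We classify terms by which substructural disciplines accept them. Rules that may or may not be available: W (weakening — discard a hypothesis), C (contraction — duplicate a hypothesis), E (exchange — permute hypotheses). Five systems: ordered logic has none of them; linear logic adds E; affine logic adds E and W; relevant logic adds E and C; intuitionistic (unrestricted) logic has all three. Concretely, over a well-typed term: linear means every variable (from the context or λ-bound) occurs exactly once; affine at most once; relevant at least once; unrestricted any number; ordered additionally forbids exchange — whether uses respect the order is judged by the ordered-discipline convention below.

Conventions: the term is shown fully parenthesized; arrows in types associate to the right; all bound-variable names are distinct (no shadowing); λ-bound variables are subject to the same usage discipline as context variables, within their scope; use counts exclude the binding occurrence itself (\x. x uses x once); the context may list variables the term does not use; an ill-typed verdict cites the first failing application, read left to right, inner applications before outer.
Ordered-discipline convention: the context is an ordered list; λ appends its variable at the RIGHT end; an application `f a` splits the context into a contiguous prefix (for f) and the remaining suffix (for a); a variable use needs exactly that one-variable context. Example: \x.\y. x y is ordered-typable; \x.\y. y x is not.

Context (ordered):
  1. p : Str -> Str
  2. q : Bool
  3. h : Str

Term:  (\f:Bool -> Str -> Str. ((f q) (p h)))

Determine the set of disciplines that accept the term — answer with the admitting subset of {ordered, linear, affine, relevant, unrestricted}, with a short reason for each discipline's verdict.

accepted by: linear, affine, relevant, unrestricted
usage: p: 1×; q: 1×; h: 1×; f (λ-bound): 1×
use order (left to right): f, q, p, h
typing: ✓ — (Bool -> Str -> Str) -> Str
ordered: ✗, needs exchange: uses follow f, q, p, h
linear: ✓, single use per variable (p, q, h, f)
affine: ✓, none of p, q, h, f used more than once
relevant: ✓, p, q, h, f: all used, weakening unneeded
unrestricted: ✓, typability at (Bool -> Str -> Str) -> Str is all that's needed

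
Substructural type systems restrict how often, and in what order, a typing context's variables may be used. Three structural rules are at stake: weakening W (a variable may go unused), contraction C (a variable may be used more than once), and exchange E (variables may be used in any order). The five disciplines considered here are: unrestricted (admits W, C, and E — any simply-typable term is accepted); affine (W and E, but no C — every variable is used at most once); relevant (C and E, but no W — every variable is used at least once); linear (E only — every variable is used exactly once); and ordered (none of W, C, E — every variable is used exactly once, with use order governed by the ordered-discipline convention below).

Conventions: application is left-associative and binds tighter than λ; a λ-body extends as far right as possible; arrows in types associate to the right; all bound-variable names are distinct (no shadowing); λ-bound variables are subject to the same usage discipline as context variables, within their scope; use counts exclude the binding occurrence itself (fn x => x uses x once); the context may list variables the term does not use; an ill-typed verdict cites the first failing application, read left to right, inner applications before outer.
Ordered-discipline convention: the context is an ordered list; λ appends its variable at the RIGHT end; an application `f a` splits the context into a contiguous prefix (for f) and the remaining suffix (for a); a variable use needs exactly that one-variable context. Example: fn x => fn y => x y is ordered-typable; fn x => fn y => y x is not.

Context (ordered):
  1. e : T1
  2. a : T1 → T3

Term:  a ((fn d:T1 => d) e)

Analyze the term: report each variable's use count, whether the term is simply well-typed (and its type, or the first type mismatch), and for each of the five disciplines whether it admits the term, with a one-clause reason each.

counts: e: 1×; a: 1×; d (λ-bound): 1×
uses in reading order: a, d, e
typing: ✓ — T3
ordered ✗ (no ordered split (uses run a, d, e))
linear ✓ (each of e, a, d used exactly once)
affine ✓ (at most one use each (e, a, d))
relevant ✓ (at least one use each (e, a, d))
unrestricted ✓ (typability at T3 is all that's needed)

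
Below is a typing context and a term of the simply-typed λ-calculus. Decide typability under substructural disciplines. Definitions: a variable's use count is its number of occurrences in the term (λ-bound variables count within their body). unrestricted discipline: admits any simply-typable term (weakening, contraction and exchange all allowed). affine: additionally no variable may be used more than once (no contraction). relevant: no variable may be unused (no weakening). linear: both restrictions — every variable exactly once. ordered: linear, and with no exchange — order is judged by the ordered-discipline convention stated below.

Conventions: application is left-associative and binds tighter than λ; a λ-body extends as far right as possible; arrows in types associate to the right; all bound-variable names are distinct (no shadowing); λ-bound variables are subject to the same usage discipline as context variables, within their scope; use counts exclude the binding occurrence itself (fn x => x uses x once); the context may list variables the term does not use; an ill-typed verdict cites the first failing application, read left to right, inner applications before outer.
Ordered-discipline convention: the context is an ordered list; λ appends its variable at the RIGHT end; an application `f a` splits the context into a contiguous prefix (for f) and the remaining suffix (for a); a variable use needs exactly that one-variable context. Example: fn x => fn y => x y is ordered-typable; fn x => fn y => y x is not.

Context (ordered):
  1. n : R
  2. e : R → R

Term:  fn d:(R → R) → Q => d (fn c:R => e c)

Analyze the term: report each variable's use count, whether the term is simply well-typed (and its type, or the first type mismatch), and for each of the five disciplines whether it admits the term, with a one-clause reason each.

usage: n ×0; e ×1; d (bound) ×1; c (bound) ×1
left-to-right use order: d, e, c
typing: ✓ — ((R → R) → Q) → Q
ordered: ✗, unused: n — weakening required
linear: ✗, unused: n — weakening required
affine: ✓, none of n, e, d, c used more than once
relevant: ✗, unused: n — weakening required
unrestricted: ✓, simply typable at ((R → R) → Q) → Q; W, C, E all held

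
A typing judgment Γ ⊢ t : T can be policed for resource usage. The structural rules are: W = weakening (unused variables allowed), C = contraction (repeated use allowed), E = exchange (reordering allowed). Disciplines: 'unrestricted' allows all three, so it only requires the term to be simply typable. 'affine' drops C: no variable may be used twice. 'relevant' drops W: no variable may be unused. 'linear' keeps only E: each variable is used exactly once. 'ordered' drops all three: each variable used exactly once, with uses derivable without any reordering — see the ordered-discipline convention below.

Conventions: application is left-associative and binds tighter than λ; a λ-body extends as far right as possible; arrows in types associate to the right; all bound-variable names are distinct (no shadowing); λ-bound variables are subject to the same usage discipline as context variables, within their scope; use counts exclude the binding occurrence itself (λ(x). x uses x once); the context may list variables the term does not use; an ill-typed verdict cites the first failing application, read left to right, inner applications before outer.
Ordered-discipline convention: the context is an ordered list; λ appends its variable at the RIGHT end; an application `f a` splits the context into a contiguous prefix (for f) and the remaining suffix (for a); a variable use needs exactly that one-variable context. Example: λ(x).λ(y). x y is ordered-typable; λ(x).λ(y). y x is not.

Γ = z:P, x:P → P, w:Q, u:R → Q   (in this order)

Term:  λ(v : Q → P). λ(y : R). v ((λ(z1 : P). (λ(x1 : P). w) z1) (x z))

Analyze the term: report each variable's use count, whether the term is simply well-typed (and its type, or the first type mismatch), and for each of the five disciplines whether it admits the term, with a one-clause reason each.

counts: z=1, x=1, w=1, u=0, v [bound]=1, y [bound]=0, z1 [bound]=1, x1 [bound]=0
order of uses: v, w, z1, x, z
typing: well-typed — term : (Q → P) → R → P
ordered ✗ (needs weakening: u, y, x1 unused)
linear ✗ (needs weakening: u, y, x1 unused)
affine ✓ (z, x, w, u, v, y, z1, x1: no repeats, contraction unneeded)
relevant ✗ (needs weakening: u, y, x1 unused)
unrestricted ✓ (simply typable at (Q → P) → R → P; W, C, E all held)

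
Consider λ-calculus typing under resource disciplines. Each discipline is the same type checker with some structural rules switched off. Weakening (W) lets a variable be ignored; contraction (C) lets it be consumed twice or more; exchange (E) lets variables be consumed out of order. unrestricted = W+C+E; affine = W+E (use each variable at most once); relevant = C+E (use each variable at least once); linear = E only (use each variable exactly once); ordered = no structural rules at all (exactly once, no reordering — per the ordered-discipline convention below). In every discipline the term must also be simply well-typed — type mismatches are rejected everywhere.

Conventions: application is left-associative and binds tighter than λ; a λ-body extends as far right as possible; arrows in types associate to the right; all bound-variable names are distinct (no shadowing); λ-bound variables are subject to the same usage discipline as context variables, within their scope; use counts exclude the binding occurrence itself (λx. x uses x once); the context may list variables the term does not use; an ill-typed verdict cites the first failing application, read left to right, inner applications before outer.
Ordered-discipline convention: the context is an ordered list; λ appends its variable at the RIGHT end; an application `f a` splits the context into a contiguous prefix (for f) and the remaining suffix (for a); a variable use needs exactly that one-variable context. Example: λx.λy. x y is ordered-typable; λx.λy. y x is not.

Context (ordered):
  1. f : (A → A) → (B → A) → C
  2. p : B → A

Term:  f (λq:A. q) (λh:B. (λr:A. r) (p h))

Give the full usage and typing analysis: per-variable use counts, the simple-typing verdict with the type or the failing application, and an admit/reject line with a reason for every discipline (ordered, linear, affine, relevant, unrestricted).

counts: f ×1, p ×1, q (bound) ×1, h (bound) ×1, r (bound) ×1
order of uses: f, q, r, p, h
typing: well-typed at C
ordered ✓ (single-use (f, p, q, h, r), ordered derivation ok)
linear ✓ (single use per variable (f, p, q, h, r))
affine ✓ (f, p, q, h, r: no repeats, contraction unneeded)
relevant ✓ (none of f, p, q, h, r goes unused)
unrestricted ✓ (well-typed at C; no restrictions here)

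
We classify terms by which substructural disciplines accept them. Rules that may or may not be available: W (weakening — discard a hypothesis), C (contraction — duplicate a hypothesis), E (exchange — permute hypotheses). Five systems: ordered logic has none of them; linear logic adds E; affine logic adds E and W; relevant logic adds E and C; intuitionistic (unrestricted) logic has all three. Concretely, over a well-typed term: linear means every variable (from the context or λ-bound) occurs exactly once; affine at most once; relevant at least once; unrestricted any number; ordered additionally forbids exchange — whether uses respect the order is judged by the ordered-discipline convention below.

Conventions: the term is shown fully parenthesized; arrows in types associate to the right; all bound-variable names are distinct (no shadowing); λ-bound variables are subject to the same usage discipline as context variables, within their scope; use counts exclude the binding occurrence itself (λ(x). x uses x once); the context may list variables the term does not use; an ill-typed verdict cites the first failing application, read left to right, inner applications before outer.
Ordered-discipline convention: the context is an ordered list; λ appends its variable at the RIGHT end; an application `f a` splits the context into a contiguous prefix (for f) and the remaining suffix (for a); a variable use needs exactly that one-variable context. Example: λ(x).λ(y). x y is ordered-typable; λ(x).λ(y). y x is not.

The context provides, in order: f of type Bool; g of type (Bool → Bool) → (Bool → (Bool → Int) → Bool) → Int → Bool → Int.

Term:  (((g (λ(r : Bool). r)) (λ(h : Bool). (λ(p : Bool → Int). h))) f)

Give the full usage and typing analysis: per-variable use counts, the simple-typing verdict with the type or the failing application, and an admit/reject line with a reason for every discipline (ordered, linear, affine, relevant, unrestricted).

counts: f ×1, g ×1, r [bound] ×1, h [bound] ×1, p [bound] ×0
order of uses: g, r, h, f
typing: ill-typed: an argument Bool mismatches the expected Int
ordered: ✗ — a type mismatch blocks all five
linear: ✗ — the type mismatch rejects it
affine: ✗ — not simply typable
relevant: ✗ — fails simple typing
unrestricted: ✗ — a type mismatch blocks all five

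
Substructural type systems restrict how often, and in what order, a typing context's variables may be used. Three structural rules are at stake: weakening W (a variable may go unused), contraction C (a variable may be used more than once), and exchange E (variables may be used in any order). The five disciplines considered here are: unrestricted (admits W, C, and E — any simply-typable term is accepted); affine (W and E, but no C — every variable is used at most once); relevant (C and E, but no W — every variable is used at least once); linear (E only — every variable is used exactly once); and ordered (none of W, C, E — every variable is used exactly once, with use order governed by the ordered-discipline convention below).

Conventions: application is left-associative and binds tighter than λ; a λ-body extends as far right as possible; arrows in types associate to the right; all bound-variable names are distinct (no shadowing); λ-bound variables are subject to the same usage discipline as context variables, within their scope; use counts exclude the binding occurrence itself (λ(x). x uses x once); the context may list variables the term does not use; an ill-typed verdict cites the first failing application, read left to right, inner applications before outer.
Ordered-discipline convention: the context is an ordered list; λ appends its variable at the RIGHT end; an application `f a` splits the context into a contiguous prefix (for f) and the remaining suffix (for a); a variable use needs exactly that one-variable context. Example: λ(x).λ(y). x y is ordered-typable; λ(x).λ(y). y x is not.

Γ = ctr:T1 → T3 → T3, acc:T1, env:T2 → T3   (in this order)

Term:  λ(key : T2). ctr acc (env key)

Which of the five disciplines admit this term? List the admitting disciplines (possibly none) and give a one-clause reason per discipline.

accepted by: ordered, linear, affine, relevant, unrestricted
counts: ctr: 1, acc: 1, env: 1, key [bound]: 1
left-to-right use order: ctr, acc, env, key
typing: well-typed at T2 → T3
ordered ✓ (single-use (ctr, acc, env, key), ordered derivation ok)
linear ✓ (each of ctr, acc, env, key used exactly once)
affine ✓ (none of ctr, acc, env, key used more than once)
relevant ✓ (every one of ctr, acc, env, key appears)
unrestricted ✓ (simply typable at T2 → T3; W, C, E all held)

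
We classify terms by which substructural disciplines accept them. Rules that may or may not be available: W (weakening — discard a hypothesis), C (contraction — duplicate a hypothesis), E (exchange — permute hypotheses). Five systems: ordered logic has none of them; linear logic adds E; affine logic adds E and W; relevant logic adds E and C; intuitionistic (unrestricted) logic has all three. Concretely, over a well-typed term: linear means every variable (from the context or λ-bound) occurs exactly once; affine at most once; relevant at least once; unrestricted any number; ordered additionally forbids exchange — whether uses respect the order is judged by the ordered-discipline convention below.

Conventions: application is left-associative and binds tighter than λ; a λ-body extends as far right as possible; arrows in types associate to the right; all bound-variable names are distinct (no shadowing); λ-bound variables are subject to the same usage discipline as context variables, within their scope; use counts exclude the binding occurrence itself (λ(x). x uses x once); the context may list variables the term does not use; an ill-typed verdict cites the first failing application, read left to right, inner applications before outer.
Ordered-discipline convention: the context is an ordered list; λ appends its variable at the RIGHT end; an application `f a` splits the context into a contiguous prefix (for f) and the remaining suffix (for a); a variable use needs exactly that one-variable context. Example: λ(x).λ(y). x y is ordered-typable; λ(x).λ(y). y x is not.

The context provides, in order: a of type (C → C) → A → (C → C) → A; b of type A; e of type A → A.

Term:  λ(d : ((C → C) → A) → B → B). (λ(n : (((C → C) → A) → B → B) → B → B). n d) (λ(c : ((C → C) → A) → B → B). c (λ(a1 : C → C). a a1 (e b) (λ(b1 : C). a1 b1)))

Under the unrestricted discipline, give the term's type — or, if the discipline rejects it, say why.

term : (((C → C) → A) → B → B) → B → B
variable uses: a ×1, b ×1, e ×1, d (bound) ×1, n (bound) ×1, c (bound) ×1, a1 (bound) ×2, b1 (bound) ×1
left-to-right use order: n, d, c, a, a1, e, b, a1, b1
typing: the term checks, with type (((C → C) → A) → B → B) → B → B
per-discipline verdicts: ordered ✗; linear ✗; affine ✗; relevant ✓; unrestricted ✓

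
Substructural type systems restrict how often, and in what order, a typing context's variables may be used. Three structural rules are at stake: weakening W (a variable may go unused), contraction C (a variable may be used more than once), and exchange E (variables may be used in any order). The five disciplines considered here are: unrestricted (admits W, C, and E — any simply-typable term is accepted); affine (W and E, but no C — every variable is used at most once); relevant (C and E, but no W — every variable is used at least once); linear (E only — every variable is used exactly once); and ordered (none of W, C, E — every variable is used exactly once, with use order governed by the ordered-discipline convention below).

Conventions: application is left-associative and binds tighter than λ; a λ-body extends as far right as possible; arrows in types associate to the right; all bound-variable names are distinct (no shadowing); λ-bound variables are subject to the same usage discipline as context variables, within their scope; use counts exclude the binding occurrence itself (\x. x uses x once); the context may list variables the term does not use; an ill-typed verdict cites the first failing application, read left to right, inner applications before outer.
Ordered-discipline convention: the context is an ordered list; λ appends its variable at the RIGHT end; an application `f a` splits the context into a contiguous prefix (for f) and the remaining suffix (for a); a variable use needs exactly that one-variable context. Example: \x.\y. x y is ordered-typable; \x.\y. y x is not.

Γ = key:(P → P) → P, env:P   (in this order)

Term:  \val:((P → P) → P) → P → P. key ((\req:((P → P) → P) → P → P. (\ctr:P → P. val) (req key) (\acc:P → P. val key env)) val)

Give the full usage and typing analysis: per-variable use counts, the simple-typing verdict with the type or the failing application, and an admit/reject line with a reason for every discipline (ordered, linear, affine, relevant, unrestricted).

counts: key: 3×, env: 1×, val [bound]: 3×, req [bound]: 1×, ctr [bound]: 0×, acc [bound]: 0×
use order (left to right): key, val, req, key, val, key, env, val
typing: well-typed — term : (((P → P) → P) → P → P) → P
ordered ✗ (needs contraction — key ×3, val ×3; needs weakening: ctr, acc unused)
linear ✗ (needs contraction — key ×3, val ×3; needs weakening: ctr, acc unused)
affine ✗ (needs contraction — key ×3, val ×3)
relevant ✗ (needs weakening: ctr, acc unused)
unrestricted ✓ (well-typed at (((P → P) → P) → P → P) → P; no restrictions here)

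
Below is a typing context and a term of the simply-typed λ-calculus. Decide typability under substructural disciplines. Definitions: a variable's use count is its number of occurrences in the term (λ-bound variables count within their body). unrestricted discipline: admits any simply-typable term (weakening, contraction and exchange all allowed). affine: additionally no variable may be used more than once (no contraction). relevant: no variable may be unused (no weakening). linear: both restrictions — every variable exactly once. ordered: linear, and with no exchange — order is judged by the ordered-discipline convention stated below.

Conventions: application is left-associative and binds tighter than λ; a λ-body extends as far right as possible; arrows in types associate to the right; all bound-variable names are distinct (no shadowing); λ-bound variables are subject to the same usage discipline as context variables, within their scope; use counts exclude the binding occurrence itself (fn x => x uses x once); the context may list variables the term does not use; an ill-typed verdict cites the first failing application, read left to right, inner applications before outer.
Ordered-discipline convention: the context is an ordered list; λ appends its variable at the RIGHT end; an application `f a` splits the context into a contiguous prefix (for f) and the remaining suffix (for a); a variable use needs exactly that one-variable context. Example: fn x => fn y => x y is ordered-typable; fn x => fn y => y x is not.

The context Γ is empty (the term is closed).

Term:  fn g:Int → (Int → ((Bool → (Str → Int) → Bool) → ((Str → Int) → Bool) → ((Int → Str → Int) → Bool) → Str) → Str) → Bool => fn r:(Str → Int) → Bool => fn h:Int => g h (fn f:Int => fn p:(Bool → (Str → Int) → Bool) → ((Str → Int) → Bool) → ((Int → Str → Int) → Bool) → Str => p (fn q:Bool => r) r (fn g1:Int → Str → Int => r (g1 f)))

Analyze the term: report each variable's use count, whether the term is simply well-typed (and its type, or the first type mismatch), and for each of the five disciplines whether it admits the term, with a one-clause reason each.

variable uses: g (λ-bound): 1, r (λ-bound): 3, h (λ-bound): 1, f (λ-bound): 1, p (λ-bound): 1, q (λ-bound): 0, g1 (λ-bound): 1
left-to-right use order: g, h, p, r, r, r, g1, f
typing: well-typed — term : (Int → (Int → ((Bool → (Str → Int) → Bool) → ((Str → Int) → Bool) → ((Int → Str → Int) → Bool) → Str) → Str) → Bool) → ((Str → Int) → Bool) → Int → Bool
ordered: ✗, uses contraction: r ×3; needs weakening: q unused
linear: ✗, uses contraction: r ×3; needs weakening: q unused
affine: ✗, uses contraction: r ×3
relevant: ✗, needs weakening: q unused
unrestricted: ✓, simply typable at (Int → (Int → ((Bool → (Str → Int) → Bool) → ((Str → Int) → Bool) → ((Int → Str → Int) → Bool) → Str) → Str) → Bool) → ((Str → Int) → Bool) → Int → Bool; W, C, E all held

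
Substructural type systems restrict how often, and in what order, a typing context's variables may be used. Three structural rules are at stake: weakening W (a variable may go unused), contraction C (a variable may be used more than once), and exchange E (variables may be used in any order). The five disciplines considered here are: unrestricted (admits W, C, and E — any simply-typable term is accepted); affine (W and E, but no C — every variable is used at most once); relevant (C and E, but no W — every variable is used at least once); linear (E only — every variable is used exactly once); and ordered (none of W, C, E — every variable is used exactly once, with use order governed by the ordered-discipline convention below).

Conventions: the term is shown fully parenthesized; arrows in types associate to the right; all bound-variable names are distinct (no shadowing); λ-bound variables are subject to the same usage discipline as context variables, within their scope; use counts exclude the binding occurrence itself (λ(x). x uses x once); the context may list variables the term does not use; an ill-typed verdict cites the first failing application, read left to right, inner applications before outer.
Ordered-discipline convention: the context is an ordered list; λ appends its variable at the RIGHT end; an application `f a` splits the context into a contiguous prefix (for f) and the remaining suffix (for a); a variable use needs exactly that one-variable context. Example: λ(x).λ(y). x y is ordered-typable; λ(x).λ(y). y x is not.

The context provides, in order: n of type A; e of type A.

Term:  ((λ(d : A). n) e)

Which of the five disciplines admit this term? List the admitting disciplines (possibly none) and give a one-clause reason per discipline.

admitting disciplines: affine, unrestricted
counts: n: 1, e: 1, d [bound]: 0
left-to-right use order: n, e
typing: well-typed — term : A
ordered: ✗, d left unused
linear: ✗, d left unused
affine: ✓, at most one use each (n, e, d)
relevant: ✗, d left unused
unrestricted: ✓, simply typable at A; W, C, E all held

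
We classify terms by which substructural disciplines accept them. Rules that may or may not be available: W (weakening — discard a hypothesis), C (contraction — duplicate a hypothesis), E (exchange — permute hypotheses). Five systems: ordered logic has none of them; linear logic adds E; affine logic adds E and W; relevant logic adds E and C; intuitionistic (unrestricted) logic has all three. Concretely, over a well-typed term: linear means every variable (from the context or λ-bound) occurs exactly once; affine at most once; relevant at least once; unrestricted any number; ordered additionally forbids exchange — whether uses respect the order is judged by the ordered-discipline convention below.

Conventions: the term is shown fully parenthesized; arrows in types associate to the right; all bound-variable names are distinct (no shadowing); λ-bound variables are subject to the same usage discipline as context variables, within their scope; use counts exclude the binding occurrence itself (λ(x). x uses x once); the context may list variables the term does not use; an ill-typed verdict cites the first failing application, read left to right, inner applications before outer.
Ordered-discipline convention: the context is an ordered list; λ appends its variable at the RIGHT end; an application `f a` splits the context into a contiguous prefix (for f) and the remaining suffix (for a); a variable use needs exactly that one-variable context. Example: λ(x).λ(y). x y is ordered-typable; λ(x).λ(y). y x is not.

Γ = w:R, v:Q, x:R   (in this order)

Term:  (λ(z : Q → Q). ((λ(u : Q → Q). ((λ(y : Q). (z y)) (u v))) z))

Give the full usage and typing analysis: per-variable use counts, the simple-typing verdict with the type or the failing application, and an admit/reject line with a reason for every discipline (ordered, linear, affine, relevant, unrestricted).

variable uses: w: 0, v: 1, x: 0, z [bound]: 2, u [bound]: 1, y [bound]: 1
order of uses: z, y, u, v, z
typing: ✓ — (Q → Q) → Q
ordered: ✗ — repeated use of z ×2; unused: w, x — weakening required
linear: ✗ — repeated use of z ×2; unused: w, x — weakening required
affine: ✗ — repeated use of z ×2
relevant: ✗ — unused: w, x — weakening required
unrestricted: ✓ — typability at (Q → Q) → Q is all that's needed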